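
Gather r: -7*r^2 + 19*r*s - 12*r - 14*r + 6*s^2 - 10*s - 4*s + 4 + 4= -7*r^2 + r*(19*s - 26) + 6*s^2 - 14*s + 8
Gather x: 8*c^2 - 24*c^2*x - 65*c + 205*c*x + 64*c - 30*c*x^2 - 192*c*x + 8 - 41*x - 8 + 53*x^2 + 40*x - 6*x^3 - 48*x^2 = 8*c^2 - c - 6*x^3 + x^2*(5 - 30*c) + x*(-24*c^2 + 13*c - 1)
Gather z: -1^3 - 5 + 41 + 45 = 80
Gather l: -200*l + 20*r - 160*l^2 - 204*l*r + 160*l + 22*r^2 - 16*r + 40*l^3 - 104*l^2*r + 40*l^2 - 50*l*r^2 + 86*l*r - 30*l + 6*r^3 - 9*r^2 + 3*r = 40*l^3 + l^2*(-104*r - 120) + l*(-50*r^2 - 118*r - 70) + 6*r^3 + 13*r^2 + 7*r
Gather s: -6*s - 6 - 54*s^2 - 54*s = -54*s^2 - 60*s - 6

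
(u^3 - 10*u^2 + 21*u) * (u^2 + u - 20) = u^5 - 9*u^4 - 9*u^3 + 221*u^2 - 420*u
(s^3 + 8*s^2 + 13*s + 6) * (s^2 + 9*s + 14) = s^5 + 17*s^4 + 99*s^3 + 235*s^2 + 236*s + 84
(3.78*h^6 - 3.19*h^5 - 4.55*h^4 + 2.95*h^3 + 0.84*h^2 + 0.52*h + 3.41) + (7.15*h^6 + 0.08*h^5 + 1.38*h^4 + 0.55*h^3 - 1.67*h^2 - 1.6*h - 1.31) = 10.93*h^6 - 3.11*h^5 - 3.17*h^4 + 3.5*h^3 - 0.83*h^2 - 1.08*h + 2.1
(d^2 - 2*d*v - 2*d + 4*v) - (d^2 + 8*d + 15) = -2*d*v - 10*d + 4*v - 15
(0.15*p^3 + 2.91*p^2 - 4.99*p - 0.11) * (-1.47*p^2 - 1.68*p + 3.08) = -0.2205*p^5 - 4.5297*p^4 + 2.9085*p^3 + 17.5077*p^2 - 15.1844*p - 0.3388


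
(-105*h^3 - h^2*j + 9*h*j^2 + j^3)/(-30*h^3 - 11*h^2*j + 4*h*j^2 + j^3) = (7*h + j)/(2*h + j)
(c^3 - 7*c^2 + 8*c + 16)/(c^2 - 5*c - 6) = (c^2 - 8*c + 16)/(c - 6)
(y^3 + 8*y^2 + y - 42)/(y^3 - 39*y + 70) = (y + 3)/(y - 5)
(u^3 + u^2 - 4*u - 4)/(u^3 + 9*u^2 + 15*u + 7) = (u^2 - 4)/(u^2 + 8*u + 7)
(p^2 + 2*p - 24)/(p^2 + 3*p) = (p^2 + 2*p - 24)/(p*(p + 3))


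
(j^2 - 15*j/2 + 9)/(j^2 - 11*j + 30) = (j - 3/2)/(j - 5)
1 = 1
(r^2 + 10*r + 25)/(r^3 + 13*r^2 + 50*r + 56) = (r^2 + 10*r + 25)/(r^3 + 13*r^2 + 50*r + 56)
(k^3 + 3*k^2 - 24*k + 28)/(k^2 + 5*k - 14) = k - 2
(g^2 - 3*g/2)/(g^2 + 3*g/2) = (2*g - 3)/(2*g + 3)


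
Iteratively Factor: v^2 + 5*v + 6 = (v + 3)*(v + 2)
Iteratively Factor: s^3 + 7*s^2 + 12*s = (s + 3)*(s^2 + 4*s) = (s + 3)*(s + 4)*(s)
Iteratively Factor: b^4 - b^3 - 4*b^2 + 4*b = (b)*(b^3 - b^2 - 4*b + 4) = b*(b + 2)*(b^2 - 3*b + 2) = b*(b - 2)*(b + 2)*(b - 1)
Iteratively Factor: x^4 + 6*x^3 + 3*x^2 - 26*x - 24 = (x + 3)*(x^3 + 3*x^2 - 6*x - 8) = (x + 1)*(x + 3)*(x^2 + 2*x - 8) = (x - 2)*(x + 1)*(x + 3)*(x + 4)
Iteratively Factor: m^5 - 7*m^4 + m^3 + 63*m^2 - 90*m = (m - 2)*(m^4 - 5*m^3 - 9*m^2 + 45*m) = (m - 5)*(m - 2)*(m^3 - 9*m) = (m - 5)*(m - 3)*(m - 2)*(m^2 + 3*m) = m*(m - 5)*(m - 3)*(m - 2)*(m + 3)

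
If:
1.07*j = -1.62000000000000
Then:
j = -1.51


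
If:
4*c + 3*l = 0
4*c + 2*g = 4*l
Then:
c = -3*l/4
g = 7*l/2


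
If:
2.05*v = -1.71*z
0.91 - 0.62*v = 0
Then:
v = 1.47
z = -1.76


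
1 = 1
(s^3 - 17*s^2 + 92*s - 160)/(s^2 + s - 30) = (s^2 - 12*s + 32)/(s + 6)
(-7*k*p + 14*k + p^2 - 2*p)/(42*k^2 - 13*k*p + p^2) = (p - 2)/(-6*k + p)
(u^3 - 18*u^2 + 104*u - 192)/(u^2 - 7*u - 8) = (u^2 - 10*u + 24)/(u + 1)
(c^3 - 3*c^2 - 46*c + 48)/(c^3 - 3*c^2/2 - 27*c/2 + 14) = 2*(c^2 - 2*c - 48)/(2*c^2 - c - 28)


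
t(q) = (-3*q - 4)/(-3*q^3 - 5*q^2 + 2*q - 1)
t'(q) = (-3*q - 4)*(9*q^2 + 10*q - 2)/(-3*q^3 - 5*q^2 + 2*q - 1)^2 - 3/(-3*q^3 - 5*q^2 + 2*q - 1)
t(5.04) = 0.04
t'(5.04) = -0.02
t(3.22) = 0.09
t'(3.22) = -0.06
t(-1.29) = 0.02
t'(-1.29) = 0.55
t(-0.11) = 2.88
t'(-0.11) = 9.09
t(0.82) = 1.48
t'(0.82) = -3.45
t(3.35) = 0.09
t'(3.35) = -0.05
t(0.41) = 4.26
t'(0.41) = -10.10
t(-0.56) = 0.73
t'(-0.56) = 2.06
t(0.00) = 4.00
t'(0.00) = 11.00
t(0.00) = 4.00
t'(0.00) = 11.00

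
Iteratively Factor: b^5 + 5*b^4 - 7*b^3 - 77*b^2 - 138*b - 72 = (b - 4)*(b^4 + 9*b^3 + 29*b^2 + 39*b + 18) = (b - 4)*(b + 1)*(b^3 + 8*b^2 + 21*b + 18) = (b - 4)*(b + 1)*(b + 2)*(b^2 + 6*b + 9) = (b - 4)*(b + 1)*(b + 2)*(b + 3)*(b + 3)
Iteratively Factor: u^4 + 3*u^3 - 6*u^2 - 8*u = (u + 1)*(u^3 + 2*u^2 - 8*u) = (u - 2)*(u + 1)*(u^2 + 4*u) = (u - 2)*(u + 1)*(u + 4)*(u)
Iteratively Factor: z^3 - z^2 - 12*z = (z - 4)*(z^2 + 3*z) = z*(z - 4)*(z + 3)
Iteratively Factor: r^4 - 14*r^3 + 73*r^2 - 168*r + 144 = (r - 4)*(r^3 - 10*r^2 + 33*r - 36) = (r - 4)*(r - 3)*(r^2 - 7*r + 12) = (r - 4)*(r - 3)^2*(r - 4)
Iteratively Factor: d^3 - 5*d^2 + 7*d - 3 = (d - 3)*(d^2 - 2*d + 1) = (d - 3)*(d - 1)*(d - 1)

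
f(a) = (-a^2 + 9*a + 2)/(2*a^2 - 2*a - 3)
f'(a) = (2 - 4*a)*(-a^2 + 9*a + 2)/(2*a^2 - 2*a - 3)^2 + (9 - 2*a)/(2*a^2 - 2*a - 3)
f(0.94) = -3.08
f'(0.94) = -4.03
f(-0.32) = 0.46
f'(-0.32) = -5.17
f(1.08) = -3.73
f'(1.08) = -5.48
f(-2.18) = -2.06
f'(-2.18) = -0.80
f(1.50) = -8.83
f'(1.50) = -27.56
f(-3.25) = -1.54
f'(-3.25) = -0.31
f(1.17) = -4.29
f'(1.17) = -6.98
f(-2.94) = -1.64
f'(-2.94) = -0.38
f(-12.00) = -0.81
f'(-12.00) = -0.02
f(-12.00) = -0.81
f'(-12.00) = -0.02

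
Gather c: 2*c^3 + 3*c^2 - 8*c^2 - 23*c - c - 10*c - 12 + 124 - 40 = 2*c^3 - 5*c^2 - 34*c + 72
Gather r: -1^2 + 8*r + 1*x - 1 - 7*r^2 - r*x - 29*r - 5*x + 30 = -7*r^2 + r*(-x - 21) - 4*x + 28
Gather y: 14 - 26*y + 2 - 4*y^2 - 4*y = -4*y^2 - 30*y + 16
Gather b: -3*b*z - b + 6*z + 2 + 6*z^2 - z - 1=b*(-3*z - 1) + 6*z^2 + 5*z + 1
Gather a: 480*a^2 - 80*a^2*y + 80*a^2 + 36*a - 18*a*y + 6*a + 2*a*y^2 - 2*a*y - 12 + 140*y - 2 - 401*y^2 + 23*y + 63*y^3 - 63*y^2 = a^2*(560 - 80*y) + a*(2*y^2 - 20*y + 42) + 63*y^3 - 464*y^2 + 163*y - 14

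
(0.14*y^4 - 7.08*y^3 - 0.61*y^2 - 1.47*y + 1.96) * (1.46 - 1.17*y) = -0.1638*y^5 + 8.488*y^4 - 9.6231*y^3 + 0.8293*y^2 - 4.4394*y + 2.8616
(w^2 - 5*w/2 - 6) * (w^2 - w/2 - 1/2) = w^4 - 3*w^3 - 21*w^2/4 + 17*w/4 + 3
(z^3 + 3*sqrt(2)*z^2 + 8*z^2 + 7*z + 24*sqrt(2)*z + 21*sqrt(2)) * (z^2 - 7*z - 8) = z^5 + z^4 + 3*sqrt(2)*z^4 - 57*z^3 + 3*sqrt(2)*z^3 - 171*sqrt(2)*z^2 - 113*z^2 - 339*sqrt(2)*z - 56*z - 168*sqrt(2)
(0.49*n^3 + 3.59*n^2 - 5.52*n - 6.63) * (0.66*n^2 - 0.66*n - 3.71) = 0.3234*n^5 + 2.046*n^4 - 7.8305*n^3 - 14.0515*n^2 + 24.855*n + 24.5973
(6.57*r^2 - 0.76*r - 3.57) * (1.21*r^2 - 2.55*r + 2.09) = 7.9497*r^4 - 17.6731*r^3 + 11.3496*r^2 + 7.5151*r - 7.4613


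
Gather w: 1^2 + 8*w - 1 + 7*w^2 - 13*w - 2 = 7*w^2 - 5*w - 2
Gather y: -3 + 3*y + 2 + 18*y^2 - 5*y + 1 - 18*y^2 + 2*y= 0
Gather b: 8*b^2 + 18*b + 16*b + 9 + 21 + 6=8*b^2 + 34*b + 36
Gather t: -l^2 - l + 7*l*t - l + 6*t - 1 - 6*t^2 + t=-l^2 - 2*l - 6*t^2 + t*(7*l + 7) - 1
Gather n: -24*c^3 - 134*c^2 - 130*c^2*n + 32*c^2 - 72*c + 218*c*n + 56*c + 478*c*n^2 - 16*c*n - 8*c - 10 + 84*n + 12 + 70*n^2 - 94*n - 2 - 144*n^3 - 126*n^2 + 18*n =-24*c^3 - 102*c^2 - 24*c - 144*n^3 + n^2*(478*c - 56) + n*(-130*c^2 + 202*c + 8)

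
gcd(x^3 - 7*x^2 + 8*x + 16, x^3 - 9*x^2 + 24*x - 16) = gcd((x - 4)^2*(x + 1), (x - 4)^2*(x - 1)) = x^2 - 8*x + 16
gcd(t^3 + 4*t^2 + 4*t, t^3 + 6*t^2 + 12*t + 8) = t^2 + 4*t + 4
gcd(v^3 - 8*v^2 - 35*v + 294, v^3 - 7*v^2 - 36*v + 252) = v^2 - v - 42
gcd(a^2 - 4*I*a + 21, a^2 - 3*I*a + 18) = a + 3*I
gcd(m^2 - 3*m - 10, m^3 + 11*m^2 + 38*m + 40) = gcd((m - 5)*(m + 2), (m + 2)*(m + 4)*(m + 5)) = m + 2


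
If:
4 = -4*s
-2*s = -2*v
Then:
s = -1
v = -1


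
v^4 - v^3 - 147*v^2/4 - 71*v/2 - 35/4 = (v - 7)*(v + 1/2)^2*(v + 5)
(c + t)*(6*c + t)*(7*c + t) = 42*c^3 + 55*c^2*t + 14*c*t^2 + t^3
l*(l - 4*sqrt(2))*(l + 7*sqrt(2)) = l^3 + 3*sqrt(2)*l^2 - 56*l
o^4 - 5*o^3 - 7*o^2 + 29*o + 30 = (o - 5)*(o - 3)*(o + 1)*(o + 2)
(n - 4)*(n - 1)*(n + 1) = n^3 - 4*n^2 - n + 4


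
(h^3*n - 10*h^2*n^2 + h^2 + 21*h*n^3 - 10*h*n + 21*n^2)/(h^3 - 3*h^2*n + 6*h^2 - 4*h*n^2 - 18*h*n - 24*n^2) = (-h^3*n + 10*h^2*n^2 - h^2 - 21*h*n^3 + 10*h*n - 21*n^2)/(-h^3 + 3*h^2*n - 6*h^2 + 4*h*n^2 + 18*h*n + 24*n^2)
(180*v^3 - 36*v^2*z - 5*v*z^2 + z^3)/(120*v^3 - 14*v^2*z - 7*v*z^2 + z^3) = (6*v + z)/(4*v + z)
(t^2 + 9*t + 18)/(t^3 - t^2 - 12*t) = (t + 6)/(t*(t - 4))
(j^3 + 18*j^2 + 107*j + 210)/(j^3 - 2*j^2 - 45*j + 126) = (j^2 + 11*j + 30)/(j^2 - 9*j + 18)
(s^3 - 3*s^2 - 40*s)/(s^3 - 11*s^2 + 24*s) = (s + 5)/(s - 3)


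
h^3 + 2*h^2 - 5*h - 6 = (h - 2)*(h + 1)*(h + 3)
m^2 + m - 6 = (m - 2)*(m + 3)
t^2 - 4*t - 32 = (t - 8)*(t + 4)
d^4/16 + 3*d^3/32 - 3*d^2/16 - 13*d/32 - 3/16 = (d/4 + 1/4)^2*(d - 2)*(d + 3/2)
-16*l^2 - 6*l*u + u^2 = (-8*l + u)*(2*l + u)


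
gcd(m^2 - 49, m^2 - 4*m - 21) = m - 7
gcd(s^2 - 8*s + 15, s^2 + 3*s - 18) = s - 3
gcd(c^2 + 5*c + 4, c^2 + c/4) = 1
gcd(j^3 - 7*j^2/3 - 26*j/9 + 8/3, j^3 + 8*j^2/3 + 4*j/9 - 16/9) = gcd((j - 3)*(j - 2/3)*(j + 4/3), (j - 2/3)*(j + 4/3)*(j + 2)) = j^2 + 2*j/3 - 8/9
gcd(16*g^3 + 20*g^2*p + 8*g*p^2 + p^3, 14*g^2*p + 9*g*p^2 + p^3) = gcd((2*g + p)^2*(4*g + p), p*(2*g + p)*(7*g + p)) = 2*g + p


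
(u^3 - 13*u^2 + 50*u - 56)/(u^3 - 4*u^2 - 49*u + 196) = (u - 2)/(u + 7)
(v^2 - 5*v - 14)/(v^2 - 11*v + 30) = (v^2 - 5*v - 14)/(v^2 - 11*v + 30)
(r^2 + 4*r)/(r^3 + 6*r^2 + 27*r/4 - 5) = 4*r/(4*r^2 + 8*r - 5)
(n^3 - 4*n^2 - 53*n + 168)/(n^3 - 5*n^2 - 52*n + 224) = (n - 3)/(n - 4)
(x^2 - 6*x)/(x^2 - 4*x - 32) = x*(6 - x)/(-x^2 + 4*x + 32)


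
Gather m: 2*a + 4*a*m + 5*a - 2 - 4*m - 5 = 7*a + m*(4*a - 4) - 7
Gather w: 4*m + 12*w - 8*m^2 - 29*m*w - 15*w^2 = -8*m^2 + 4*m - 15*w^2 + w*(12 - 29*m)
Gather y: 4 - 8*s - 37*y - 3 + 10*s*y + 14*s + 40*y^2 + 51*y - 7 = 6*s + 40*y^2 + y*(10*s + 14) - 6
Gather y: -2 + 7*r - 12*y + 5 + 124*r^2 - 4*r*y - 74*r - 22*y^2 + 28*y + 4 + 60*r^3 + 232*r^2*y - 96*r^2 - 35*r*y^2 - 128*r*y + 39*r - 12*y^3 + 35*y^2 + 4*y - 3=60*r^3 + 28*r^2 - 28*r - 12*y^3 + y^2*(13 - 35*r) + y*(232*r^2 - 132*r + 20) + 4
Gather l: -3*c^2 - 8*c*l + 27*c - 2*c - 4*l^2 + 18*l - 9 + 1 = -3*c^2 + 25*c - 4*l^2 + l*(18 - 8*c) - 8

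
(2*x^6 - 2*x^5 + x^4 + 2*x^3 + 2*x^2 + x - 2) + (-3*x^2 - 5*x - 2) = 2*x^6 - 2*x^5 + x^4 + 2*x^3 - x^2 - 4*x - 4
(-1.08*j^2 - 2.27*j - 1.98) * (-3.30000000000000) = 3.564*j^2 + 7.491*j + 6.534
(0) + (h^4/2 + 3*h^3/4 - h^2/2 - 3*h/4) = h^4/2 + 3*h^3/4 - h^2/2 - 3*h/4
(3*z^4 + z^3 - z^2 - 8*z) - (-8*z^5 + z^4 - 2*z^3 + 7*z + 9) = 8*z^5 + 2*z^4 + 3*z^3 - z^2 - 15*z - 9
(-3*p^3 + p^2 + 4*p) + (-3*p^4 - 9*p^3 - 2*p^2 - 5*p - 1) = -3*p^4 - 12*p^3 - p^2 - p - 1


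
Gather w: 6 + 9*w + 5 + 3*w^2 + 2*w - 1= 3*w^2 + 11*w + 10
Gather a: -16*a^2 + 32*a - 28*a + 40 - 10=-16*a^2 + 4*a + 30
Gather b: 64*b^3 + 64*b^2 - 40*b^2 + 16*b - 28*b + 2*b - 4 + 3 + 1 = 64*b^3 + 24*b^2 - 10*b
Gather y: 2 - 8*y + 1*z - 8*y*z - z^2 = y*(-8*z - 8) - z^2 + z + 2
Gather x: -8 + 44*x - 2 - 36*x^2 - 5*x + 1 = -36*x^2 + 39*x - 9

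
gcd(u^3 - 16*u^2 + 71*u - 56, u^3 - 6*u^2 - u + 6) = u - 1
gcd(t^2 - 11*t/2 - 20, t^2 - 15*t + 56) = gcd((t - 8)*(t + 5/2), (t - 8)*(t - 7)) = t - 8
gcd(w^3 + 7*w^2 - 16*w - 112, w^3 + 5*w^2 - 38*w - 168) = w^2 + 11*w + 28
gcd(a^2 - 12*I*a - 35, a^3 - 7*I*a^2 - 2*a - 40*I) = a - 5*I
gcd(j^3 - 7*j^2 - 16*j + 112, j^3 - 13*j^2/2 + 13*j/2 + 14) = j - 4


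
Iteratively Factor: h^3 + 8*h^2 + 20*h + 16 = (h + 4)*(h^2 + 4*h + 4) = (h + 2)*(h + 4)*(h + 2)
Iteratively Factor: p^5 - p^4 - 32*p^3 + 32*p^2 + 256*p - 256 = (p + 4)*(p^4 - 5*p^3 - 12*p^2 + 80*p - 64) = (p - 4)*(p + 4)*(p^3 - p^2 - 16*p + 16) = (p - 4)*(p - 1)*(p + 4)*(p^2 - 16) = (p - 4)^2*(p - 1)*(p + 4)*(p + 4)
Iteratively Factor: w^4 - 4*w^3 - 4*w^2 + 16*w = (w - 2)*(w^3 - 2*w^2 - 8*w) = w*(w - 2)*(w^2 - 2*w - 8) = w*(w - 2)*(w + 2)*(w - 4)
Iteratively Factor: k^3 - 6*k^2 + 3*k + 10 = (k - 2)*(k^2 - 4*k - 5) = (k - 5)*(k - 2)*(k + 1)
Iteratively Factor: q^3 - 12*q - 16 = (q + 2)*(q^2 - 2*q - 8) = (q + 2)^2*(q - 4)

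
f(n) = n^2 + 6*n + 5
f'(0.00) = 6.00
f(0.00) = 5.00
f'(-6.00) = -6.00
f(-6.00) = 5.00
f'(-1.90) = 2.20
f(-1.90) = -2.79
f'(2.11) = 10.22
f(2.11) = 22.11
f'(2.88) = 11.76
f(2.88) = 30.57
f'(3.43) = 12.86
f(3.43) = 37.34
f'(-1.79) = 2.42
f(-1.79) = -2.54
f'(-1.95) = 2.10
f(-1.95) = -2.90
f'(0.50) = 7.00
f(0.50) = 8.25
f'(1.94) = 9.88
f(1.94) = 20.40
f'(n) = 2*n + 6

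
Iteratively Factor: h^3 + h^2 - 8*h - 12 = (h + 2)*(h^2 - h - 6) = (h - 3)*(h + 2)*(h + 2)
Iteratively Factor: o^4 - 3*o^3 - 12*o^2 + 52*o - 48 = (o - 2)*(o^3 - o^2 - 14*o + 24) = (o - 2)^2*(o^2 + o - 12) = (o - 2)^2*(o + 4)*(o - 3)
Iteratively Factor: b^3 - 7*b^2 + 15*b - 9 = (b - 3)*(b^2 - 4*b + 3) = (b - 3)^2*(b - 1)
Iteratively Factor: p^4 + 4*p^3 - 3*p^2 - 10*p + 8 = (p + 4)*(p^3 - 3*p + 2) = (p + 2)*(p + 4)*(p^2 - 2*p + 1) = (p - 1)*(p + 2)*(p + 4)*(p - 1)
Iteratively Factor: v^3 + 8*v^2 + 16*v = (v + 4)*(v^2 + 4*v) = (v + 4)^2*(v)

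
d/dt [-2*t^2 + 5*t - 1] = 5 - 4*t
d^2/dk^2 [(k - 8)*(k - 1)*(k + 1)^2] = 12*k^2 - 42*k - 18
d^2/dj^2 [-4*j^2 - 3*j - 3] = -8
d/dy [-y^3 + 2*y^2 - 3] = y*(4 - 3*y)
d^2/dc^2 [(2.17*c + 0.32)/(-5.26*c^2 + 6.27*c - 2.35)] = (-(2.17*c + 0.32)*(10.52*c - 6.27)*(21.04*c - 12.54) + (68.4852*c - 23.8454)*(5.26*c^2 - 6.27*c + 2.35))/(5.26*c^2 - 6.27*c + 2.35)^3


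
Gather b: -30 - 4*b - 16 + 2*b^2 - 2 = 2*b^2 - 4*b - 48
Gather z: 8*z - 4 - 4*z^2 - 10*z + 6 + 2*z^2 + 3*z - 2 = -2*z^2 + z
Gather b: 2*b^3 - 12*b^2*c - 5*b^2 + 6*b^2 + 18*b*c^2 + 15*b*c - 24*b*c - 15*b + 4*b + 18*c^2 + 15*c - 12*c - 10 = 2*b^3 + b^2*(1 - 12*c) + b*(18*c^2 - 9*c - 11) + 18*c^2 + 3*c - 10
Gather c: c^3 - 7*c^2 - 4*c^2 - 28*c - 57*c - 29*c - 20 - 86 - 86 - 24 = c^3 - 11*c^2 - 114*c - 216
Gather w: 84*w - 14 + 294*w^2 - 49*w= 294*w^2 + 35*w - 14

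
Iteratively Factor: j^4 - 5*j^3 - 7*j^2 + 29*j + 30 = (j - 5)*(j^3 - 7*j - 6) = (j - 5)*(j + 1)*(j^2 - j - 6) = (j - 5)*(j + 1)*(j + 2)*(j - 3)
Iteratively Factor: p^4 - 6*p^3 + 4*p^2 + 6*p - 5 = (p - 5)*(p^3 - p^2 - p + 1) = (p - 5)*(p - 1)*(p^2 - 1) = (p - 5)*(p - 1)^2*(p + 1)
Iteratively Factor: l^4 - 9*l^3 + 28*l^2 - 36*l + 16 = (l - 2)*(l^3 - 7*l^2 + 14*l - 8) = (l - 2)*(l - 1)*(l^2 - 6*l + 8) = (l - 4)*(l - 2)*(l - 1)*(l - 2)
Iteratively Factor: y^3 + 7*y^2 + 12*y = (y)*(y^2 + 7*y + 12) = y*(y + 3)*(y + 4)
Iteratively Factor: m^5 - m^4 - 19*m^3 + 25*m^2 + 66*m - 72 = (m - 3)*(m^4 + 2*m^3 - 13*m^2 - 14*m + 24) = (m - 3)*(m + 2)*(m^3 - 13*m + 12) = (m - 3)^2*(m + 2)*(m^2 + 3*m - 4) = (m - 3)^2*(m - 1)*(m + 2)*(m + 4)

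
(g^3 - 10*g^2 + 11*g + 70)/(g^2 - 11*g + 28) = (g^2 - 3*g - 10)/(g - 4)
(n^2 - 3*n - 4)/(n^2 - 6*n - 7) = (n - 4)/(n - 7)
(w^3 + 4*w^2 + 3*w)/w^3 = 1 + 4/w + 3/w^2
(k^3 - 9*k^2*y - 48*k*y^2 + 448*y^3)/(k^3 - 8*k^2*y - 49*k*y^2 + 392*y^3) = (-k + 8*y)/(-k + 7*y)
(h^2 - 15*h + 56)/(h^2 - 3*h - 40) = (h - 7)/(h + 5)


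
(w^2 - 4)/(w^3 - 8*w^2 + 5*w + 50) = (w - 2)/(w^2 - 10*w + 25)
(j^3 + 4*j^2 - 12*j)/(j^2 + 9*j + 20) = j*(j^2 + 4*j - 12)/(j^2 + 9*j + 20)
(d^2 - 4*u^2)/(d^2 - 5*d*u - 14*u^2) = (-d + 2*u)/(-d + 7*u)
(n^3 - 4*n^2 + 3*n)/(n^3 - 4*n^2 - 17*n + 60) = n*(n - 1)/(n^2 - n - 20)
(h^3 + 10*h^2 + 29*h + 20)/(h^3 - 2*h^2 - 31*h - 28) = (h + 5)/(h - 7)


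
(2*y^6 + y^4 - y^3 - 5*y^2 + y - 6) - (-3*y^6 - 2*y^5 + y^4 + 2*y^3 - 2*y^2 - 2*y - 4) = 5*y^6 + 2*y^5 - 3*y^3 - 3*y^2 + 3*y - 2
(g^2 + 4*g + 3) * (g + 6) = g^3 + 10*g^2 + 27*g + 18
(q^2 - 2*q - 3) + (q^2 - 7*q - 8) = 2*q^2 - 9*q - 11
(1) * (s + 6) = s + 6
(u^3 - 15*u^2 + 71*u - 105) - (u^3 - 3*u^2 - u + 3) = -12*u^2 + 72*u - 108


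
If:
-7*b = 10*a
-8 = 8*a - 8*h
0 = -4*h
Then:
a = -1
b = 10/7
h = 0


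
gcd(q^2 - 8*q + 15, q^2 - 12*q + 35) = q - 5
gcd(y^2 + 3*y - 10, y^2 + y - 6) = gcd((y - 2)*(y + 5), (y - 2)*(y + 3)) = y - 2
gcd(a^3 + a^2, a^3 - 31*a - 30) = a + 1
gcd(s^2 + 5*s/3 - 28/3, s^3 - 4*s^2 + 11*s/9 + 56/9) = s - 7/3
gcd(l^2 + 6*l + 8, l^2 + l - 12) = l + 4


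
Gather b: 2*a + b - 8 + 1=2*a + b - 7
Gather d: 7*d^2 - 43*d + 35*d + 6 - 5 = 7*d^2 - 8*d + 1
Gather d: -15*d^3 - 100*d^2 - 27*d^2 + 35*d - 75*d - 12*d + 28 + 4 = -15*d^3 - 127*d^2 - 52*d + 32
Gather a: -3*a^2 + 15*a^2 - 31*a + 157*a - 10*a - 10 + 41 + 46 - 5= 12*a^2 + 116*a + 72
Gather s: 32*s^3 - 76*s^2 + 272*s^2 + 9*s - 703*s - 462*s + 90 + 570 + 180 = 32*s^3 + 196*s^2 - 1156*s + 840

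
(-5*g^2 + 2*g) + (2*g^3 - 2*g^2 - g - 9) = 2*g^3 - 7*g^2 + g - 9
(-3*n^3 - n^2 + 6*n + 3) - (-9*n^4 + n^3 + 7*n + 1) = 9*n^4 - 4*n^3 - n^2 - n + 2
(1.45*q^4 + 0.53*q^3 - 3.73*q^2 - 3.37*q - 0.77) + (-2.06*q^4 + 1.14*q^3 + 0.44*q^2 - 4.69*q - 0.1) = -0.61*q^4 + 1.67*q^3 - 3.29*q^2 - 8.06*q - 0.87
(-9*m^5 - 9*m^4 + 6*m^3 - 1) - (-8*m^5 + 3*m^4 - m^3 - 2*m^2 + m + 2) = -m^5 - 12*m^4 + 7*m^3 + 2*m^2 - m - 3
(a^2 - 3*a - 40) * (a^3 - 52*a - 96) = a^5 - 3*a^4 - 92*a^3 + 60*a^2 + 2368*a + 3840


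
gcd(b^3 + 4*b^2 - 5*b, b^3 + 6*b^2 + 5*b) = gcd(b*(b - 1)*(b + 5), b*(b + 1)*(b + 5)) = b^2 + 5*b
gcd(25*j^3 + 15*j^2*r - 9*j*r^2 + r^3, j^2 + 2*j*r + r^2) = j + r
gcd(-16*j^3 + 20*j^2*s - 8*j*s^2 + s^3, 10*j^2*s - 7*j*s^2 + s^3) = -2*j + s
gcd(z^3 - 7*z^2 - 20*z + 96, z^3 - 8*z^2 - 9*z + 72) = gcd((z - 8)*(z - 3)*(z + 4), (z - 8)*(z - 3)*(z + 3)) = z^2 - 11*z + 24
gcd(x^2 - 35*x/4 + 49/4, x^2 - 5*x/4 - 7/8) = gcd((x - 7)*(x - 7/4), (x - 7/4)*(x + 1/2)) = x - 7/4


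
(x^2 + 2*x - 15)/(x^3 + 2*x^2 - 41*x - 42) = (x^2 + 2*x - 15)/(x^3 + 2*x^2 - 41*x - 42)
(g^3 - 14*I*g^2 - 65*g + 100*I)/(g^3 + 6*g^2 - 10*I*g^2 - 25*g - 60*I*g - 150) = (g - 4*I)/(g + 6)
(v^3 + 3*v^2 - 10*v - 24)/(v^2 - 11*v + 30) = (v^3 + 3*v^2 - 10*v - 24)/(v^2 - 11*v + 30)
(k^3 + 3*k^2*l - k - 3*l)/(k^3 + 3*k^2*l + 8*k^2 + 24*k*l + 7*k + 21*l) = (k - 1)/(k + 7)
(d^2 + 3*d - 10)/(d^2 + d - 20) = (d - 2)/(d - 4)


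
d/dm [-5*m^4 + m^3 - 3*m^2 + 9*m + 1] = -20*m^3 + 3*m^2 - 6*m + 9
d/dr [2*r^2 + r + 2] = 4*r + 1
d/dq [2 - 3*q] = -3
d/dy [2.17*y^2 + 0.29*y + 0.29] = 4.34*y + 0.29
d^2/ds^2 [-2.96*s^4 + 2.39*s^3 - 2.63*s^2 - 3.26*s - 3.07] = -35.52*s^2 + 14.34*s - 5.26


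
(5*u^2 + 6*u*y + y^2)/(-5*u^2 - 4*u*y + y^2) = (5*u + y)/(-5*u + y)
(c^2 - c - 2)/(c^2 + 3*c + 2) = (c - 2)/(c + 2)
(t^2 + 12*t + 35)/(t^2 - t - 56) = (t + 5)/(t - 8)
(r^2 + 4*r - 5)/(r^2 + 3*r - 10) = (r - 1)/(r - 2)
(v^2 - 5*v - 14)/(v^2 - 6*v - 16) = (v - 7)/(v - 8)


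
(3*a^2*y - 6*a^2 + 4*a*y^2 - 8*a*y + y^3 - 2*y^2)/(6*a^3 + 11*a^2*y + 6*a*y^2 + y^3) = (y - 2)/(2*a + y)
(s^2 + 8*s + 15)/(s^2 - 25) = (s + 3)/(s - 5)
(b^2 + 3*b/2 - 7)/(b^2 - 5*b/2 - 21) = (b - 2)/(b - 6)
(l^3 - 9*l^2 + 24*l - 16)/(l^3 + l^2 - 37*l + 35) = (l^2 - 8*l + 16)/(l^2 + 2*l - 35)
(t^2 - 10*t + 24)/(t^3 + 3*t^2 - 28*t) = (t - 6)/(t*(t + 7))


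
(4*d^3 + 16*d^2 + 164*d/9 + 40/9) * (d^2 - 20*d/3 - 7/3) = 4*d^5 - 32*d^4/3 - 880*d^3/9 - 4168*d^2/27 - 1948*d/27 - 280/27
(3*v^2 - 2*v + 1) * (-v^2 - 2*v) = -3*v^4 - 4*v^3 + 3*v^2 - 2*v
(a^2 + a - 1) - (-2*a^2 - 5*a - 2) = 3*a^2 + 6*a + 1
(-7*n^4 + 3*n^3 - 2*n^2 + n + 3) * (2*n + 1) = -14*n^5 - n^4 - n^3 + 7*n + 3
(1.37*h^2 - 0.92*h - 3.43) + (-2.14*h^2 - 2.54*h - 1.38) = -0.77*h^2 - 3.46*h - 4.81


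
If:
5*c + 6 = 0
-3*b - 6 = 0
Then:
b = -2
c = -6/5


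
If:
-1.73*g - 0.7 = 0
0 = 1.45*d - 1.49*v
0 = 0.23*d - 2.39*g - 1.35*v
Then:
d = 0.89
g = -0.40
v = 0.87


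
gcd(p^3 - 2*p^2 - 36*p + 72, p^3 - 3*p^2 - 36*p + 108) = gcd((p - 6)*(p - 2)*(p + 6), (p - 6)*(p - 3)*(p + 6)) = p^2 - 36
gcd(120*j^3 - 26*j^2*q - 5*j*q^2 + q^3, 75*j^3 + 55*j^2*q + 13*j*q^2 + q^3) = 5*j + q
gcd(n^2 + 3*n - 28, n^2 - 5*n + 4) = n - 4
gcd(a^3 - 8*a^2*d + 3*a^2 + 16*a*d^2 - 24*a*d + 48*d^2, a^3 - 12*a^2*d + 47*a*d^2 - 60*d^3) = a - 4*d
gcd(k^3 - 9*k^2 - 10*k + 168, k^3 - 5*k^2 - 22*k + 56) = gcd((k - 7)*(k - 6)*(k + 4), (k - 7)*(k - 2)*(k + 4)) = k^2 - 3*k - 28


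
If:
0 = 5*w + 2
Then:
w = -2/5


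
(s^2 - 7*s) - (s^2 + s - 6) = 6 - 8*s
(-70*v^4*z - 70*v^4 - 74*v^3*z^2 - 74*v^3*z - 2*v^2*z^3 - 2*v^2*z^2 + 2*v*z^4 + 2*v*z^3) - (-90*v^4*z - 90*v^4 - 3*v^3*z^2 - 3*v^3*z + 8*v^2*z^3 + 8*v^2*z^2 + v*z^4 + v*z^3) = 20*v^4*z + 20*v^4 - 71*v^3*z^2 - 71*v^3*z - 10*v^2*z^3 - 10*v^2*z^2 + v*z^4 + v*z^3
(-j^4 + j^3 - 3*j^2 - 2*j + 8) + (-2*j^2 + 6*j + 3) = -j^4 + j^3 - 5*j^2 + 4*j + 11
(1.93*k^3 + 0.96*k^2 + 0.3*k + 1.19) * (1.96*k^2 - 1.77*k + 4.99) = 3.7828*k^5 - 1.5345*k^4 + 8.5195*k^3 + 6.5918*k^2 - 0.6093*k + 5.9381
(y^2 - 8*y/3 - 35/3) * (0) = 0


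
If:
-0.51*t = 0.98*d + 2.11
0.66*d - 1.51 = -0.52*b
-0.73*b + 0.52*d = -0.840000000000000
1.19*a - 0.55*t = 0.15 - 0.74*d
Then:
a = -3.12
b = 1.78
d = 0.88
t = -5.84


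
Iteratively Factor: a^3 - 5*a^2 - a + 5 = (a - 1)*(a^2 - 4*a - 5) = (a - 5)*(a - 1)*(a + 1)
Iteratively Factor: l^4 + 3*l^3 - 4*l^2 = (l - 1)*(l^3 + 4*l^2) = (l - 1)*(l + 4)*(l^2) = l*(l - 1)*(l + 4)*(l)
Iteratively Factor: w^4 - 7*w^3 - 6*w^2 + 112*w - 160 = (w + 4)*(w^3 - 11*w^2 + 38*w - 40) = (w - 4)*(w + 4)*(w^2 - 7*w + 10) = (w - 5)*(w - 4)*(w + 4)*(w - 2)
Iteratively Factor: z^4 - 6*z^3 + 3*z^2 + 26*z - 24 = (z - 4)*(z^3 - 2*z^2 - 5*z + 6) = (z - 4)*(z - 3)*(z^2 + z - 2) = (z - 4)*(z - 3)*(z + 2)*(z - 1)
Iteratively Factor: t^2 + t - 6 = (t - 2)*(t + 3)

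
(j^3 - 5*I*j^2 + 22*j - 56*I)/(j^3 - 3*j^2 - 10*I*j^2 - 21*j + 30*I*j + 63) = (j^2 + 2*I*j + 8)/(j^2 - 3*j*(1 + I) + 9*I)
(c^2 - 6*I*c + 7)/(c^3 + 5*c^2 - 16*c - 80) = (c^2 - 6*I*c + 7)/(c^3 + 5*c^2 - 16*c - 80)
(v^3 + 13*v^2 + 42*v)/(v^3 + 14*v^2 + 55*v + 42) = v/(v + 1)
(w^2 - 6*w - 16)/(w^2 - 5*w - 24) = (w + 2)/(w + 3)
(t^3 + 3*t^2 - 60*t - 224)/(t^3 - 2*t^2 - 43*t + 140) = (t^2 - 4*t - 32)/(t^2 - 9*t + 20)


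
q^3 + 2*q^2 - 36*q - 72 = (q - 6)*(q + 2)*(q + 6)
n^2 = n^2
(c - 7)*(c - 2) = c^2 - 9*c + 14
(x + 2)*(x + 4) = x^2 + 6*x + 8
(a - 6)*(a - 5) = a^2 - 11*a + 30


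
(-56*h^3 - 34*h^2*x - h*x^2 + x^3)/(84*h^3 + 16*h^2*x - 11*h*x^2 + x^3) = (4*h + x)/(-6*h + x)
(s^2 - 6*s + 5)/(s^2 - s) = (s - 5)/s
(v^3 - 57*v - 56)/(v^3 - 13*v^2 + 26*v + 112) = (v^2 + 8*v + 7)/(v^2 - 5*v - 14)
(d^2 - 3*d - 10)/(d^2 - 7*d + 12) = (d^2 - 3*d - 10)/(d^2 - 7*d + 12)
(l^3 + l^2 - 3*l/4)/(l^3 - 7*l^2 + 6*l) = (l^2 + l - 3/4)/(l^2 - 7*l + 6)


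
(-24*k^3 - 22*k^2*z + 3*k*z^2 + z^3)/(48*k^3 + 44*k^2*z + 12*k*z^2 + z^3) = (-4*k^2 - 3*k*z + z^2)/(8*k^2 + 6*k*z + z^2)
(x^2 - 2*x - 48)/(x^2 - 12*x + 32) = (x + 6)/(x - 4)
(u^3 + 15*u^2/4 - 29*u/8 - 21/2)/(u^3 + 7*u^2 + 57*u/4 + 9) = (4*u - 7)/(2*(2*u + 3))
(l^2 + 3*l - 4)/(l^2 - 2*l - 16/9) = 9*(-l^2 - 3*l + 4)/(-9*l^2 + 18*l + 16)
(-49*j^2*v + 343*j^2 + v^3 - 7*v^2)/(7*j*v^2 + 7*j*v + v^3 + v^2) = (-7*j*v + 49*j + v^2 - 7*v)/(v*(v + 1))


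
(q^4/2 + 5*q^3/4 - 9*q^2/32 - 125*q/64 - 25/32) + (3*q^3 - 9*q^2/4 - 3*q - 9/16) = q^4/2 + 17*q^3/4 - 81*q^2/32 - 317*q/64 - 43/32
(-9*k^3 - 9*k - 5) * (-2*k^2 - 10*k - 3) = 18*k^5 + 90*k^4 + 45*k^3 + 100*k^2 + 77*k + 15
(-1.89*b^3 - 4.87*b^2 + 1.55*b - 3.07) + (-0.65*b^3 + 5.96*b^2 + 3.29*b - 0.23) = -2.54*b^3 + 1.09*b^2 + 4.84*b - 3.3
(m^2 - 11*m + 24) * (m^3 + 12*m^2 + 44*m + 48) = m^5 + m^4 - 64*m^3 - 148*m^2 + 528*m + 1152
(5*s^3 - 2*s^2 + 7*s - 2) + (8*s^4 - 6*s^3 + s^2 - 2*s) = 8*s^4 - s^3 - s^2 + 5*s - 2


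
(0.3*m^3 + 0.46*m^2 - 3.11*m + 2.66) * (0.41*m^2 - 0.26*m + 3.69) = 0.123*m^5 + 0.1106*m^4 - 0.2877*m^3 + 3.5966*m^2 - 12.1675*m + 9.8154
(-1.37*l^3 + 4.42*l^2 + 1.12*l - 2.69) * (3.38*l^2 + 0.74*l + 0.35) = -4.6306*l^5 + 13.9258*l^4 + 6.5769*l^3 - 6.7164*l^2 - 1.5986*l - 0.9415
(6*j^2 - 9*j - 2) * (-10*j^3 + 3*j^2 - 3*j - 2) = -60*j^5 + 108*j^4 - 25*j^3 + 9*j^2 + 24*j + 4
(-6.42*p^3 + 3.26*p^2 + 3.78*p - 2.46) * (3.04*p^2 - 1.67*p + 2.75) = -19.5168*p^5 + 20.6318*p^4 - 11.608*p^3 - 4.826*p^2 + 14.5032*p - 6.765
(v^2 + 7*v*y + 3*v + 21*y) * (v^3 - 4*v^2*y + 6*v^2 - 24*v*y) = v^5 + 3*v^4*y + 9*v^4 - 28*v^3*y^2 + 27*v^3*y + 18*v^3 - 252*v^2*y^2 + 54*v^2*y - 504*v*y^2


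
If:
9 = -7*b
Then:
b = -9/7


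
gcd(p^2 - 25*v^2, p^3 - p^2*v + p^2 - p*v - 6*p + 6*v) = 1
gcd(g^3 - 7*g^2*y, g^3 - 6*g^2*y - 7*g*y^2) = -g^2 + 7*g*y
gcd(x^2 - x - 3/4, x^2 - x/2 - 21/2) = 1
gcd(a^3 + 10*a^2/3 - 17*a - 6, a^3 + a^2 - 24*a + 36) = a^2 + 3*a - 18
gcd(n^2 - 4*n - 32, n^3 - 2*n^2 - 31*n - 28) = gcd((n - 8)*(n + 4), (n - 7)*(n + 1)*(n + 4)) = n + 4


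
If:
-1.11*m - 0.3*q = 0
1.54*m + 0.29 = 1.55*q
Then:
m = -0.04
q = 0.15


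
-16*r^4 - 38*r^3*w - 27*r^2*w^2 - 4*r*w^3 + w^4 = (-8*r + w)*(r + w)^2*(2*r + w)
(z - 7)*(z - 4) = z^2 - 11*z + 28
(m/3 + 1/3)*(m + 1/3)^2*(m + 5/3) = m^4/3 + 10*m^3/9 + 32*m^2/27 + 38*m/81 + 5/81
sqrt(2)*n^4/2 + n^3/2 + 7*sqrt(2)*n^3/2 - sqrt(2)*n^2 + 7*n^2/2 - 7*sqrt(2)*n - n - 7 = (n/2 + sqrt(2)/2)*(n + 7)*(n - sqrt(2))*(sqrt(2)*n + 1)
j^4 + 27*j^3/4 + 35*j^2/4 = j^2*(j + 7/4)*(j + 5)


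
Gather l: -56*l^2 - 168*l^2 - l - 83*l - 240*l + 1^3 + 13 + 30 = -224*l^2 - 324*l + 44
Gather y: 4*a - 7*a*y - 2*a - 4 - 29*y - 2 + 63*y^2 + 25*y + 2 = 2*a + 63*y^2 + y*(-7*a - 4) - 4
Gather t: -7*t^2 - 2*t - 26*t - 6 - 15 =-7*t^2 - 28*t - 21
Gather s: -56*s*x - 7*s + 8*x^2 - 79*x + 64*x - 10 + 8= s*(-56*x - 7) + 8*x^2 - 15*x - 2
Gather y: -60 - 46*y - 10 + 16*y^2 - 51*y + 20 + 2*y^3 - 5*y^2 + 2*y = 2*y^3 + 11*y^2 - 95*y - 50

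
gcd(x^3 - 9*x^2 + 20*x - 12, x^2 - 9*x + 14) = x - 2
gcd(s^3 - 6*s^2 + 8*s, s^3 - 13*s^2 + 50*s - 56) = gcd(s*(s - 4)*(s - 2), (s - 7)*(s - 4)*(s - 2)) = s^2 - 6*s + 8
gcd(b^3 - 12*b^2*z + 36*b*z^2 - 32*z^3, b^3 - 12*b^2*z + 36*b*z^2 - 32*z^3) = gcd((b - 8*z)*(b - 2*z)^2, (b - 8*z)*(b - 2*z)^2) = -b^3 + 12*b^2*z - 36*b*z^2 + 32*z^3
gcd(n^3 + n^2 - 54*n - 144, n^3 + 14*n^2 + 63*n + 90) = n^2 + 9*n + 18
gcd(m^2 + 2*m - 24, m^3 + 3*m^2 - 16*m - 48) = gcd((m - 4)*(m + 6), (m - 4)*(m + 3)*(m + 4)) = m - 4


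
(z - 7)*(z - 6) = z^2 - 13*z + 42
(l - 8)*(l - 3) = l^2 - 11*l + 24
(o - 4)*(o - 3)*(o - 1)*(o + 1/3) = o^4 - 23*o^3/3 + 49*o^2/3 - 17*o/3 - 4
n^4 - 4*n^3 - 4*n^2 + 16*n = n*(n - 4)*(n - 2)*(n + 2)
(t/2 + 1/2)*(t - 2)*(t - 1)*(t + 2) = t^4/2 - 5*t^2/2 + 2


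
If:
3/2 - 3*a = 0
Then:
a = 1/2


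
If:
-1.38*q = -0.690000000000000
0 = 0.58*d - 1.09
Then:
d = 1.88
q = 0.50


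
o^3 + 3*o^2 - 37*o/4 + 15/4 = (o - 3/2)*(o - 1/2)*(o + 5)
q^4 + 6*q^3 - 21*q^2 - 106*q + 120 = (q - 4)*(q - 1)*(q + 5)*(q + 6)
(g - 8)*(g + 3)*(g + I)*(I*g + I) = I*g^4 - g^3 - 4*I*g^3 + 4*g^2 - 29*I*g^2 + 29*g - 24*I*g + 24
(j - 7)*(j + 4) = j^2 - 3*j - 28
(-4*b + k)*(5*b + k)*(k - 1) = -20*b^2*k + 20*b^2 + b*k^2 - b*k + k^3 - k^2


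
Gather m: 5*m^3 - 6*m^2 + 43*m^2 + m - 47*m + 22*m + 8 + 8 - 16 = 5*m^3 + 37*m^2 - 24*m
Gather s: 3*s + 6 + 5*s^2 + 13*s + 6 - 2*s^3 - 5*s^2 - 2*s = -2*s^3 + 14*s + 12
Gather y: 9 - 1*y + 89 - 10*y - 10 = 88 - 11*y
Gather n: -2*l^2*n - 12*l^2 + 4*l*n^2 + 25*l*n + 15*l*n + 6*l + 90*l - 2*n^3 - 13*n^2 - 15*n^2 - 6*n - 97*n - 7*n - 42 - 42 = -12*l^2 + 96*l - 2*n^3 + n^2*(4*l - 28) + n*(-2*l^2 + 40*l - 110) - 84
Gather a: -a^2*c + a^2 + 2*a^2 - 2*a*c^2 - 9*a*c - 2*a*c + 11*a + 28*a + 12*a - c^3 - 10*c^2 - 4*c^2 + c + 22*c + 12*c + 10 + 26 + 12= a^2*(3 - c) + a*(-2*c^2 - 11*c + 51) - c^3 - 14*c^2 + 35*c + 48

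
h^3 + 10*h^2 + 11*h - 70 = (h - 2)*(h + 5)*(h + 7)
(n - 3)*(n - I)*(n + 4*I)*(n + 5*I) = n^4 - 3*n^3 + 8*I*n^3 - 11*n^2 - 24*I*n^2 + 33*n + 20*I*n - 60*I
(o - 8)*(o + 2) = o^2 - 6*o - 16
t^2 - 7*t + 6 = (t - 6)*(t - 1)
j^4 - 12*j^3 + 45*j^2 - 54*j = j*(j - 6)*(j - 3)^2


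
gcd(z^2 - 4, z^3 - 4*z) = z^2 - 4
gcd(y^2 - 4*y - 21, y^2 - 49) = y - 7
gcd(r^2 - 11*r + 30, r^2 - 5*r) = r - 5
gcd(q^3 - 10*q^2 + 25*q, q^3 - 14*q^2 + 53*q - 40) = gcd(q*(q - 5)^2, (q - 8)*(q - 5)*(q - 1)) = q - 5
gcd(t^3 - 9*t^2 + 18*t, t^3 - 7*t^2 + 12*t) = t^2 - 3*t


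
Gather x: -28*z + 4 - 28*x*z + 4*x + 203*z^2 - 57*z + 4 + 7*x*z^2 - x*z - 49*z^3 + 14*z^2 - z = x*(7*z^2 - 29*z + 4) - 49*z^3 + 217*z^2 - 86*z + 8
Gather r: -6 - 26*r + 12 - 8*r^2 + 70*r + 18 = -8*r^2 + 44*r + 24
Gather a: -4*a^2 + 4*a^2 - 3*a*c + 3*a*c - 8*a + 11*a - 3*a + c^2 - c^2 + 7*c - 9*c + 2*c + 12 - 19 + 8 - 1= 0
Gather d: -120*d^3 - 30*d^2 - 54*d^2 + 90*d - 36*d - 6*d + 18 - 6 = -120*d^3 - 84*d^2 + 48*d + 12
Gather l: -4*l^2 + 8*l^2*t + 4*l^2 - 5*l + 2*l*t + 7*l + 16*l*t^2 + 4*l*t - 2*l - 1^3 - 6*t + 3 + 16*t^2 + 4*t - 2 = 8*l^2*t + l*(16*t^2 + 6*t) + 16*t^2 - 2*t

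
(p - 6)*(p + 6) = p^2 - 36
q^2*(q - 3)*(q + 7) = q^4 + 4*q^3 - 21*q^2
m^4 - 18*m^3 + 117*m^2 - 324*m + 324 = (m - 6)^2*(m - 3)^2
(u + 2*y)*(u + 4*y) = u^2 + 6*u*y + 8*y^2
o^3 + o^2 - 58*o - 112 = (o - 8)*(o + 2)*(o + 7)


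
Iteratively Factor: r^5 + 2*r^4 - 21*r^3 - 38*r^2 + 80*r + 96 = (r + 4)*(r^4 - 2*r^3 - 13*r^2 + 14*r + 24) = (r - 4)*(r + 4)*(r^3 + 2*r^2 - 5*r - 6) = (r - 4)*(r - 2)*(r + 4)*(r^2 + 4*r + 3) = (r - 4)*(r - 2)*(r + 1)*(r + 4)*(r + 3)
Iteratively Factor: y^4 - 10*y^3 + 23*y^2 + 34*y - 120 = (y - 5)*(y^3 - 5*y^2 - 2*y + 24) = (y - 5)*(y - 3)*(y^2 - 2*y - 8) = (y - 5)*(y - 4)*(y - 3)*(y + 2)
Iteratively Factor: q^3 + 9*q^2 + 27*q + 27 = (q + 3)*(q^2 + 6*q + 9) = (q + 3)^2*(q + 3)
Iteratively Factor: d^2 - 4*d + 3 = (d - 1)*(d - 3)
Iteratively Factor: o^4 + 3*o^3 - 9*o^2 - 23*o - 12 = (o + 1)*(o^3 + 2*o^2 - 11*o - 12) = (o + 1)^2*(o^2 + o - 12) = (o + 1)^2*(o + 4)*(o - 3)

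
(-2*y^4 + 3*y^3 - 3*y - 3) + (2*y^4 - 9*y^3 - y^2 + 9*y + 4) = -6*y^3 - y^2 + 6*y + 1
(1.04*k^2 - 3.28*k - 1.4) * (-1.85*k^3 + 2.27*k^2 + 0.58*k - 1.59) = -1.924*k^5 + 8.4288*k^4 - 4.2524*k^3 - 6.734*k^2 + 4.4032*k + 2.226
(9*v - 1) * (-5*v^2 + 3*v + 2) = -45*v^3 + 32*v^2 + 15*v - 2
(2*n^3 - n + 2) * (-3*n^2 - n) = -6*n^5 - 2*n^4 + 3*n^3 - 5*n^2 - 2*n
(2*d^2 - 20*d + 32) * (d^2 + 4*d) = 2*d^4 - 12*d^3 - 48*d^2 + 128*d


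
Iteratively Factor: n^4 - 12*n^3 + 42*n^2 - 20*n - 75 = (n - 5)*(n^3 - 7*n^2 + 7*n + 15) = (n - 5)^2*(n^2 - 2*n - 3) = (n - 5)^2*(n - 3)*(n + 1)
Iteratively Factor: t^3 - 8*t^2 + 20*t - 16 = (t - 2)*(t^2 - 6*t + 8) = (t - 4)*(t - 2)*(t - 2)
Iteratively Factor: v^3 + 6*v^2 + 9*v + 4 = (v + 4)*(v^2 + 2*v + 1) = (v + 1)*(v + 4)*(v + 1)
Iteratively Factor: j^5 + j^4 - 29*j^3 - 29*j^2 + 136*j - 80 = (j + 4)*(j^4 - 3*j^3 - 17*j^2 + 39*j - 20) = (j - 5)*(j + 4)*(j^3 + 2*j^2 - 7*j + 4) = (j - 5)*(j - 1)*(j + 4)*(j^2 + 3*j - 4) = (j - 5)*(j - 1)*(j + 4)^2*(j - 1)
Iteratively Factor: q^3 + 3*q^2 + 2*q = (q + 2)*(q^2 + q) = (q + 1)*(q + 2)*(q)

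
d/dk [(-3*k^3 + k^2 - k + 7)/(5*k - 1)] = 2*(-15*k^3 + 7*k^2 - k - 17)/(25*k^2 - 10*k + 1)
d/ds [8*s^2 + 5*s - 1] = 16*s + 5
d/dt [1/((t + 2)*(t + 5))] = (-2*t - 7)/(t^4 + 14*t^3 + 69*t^2 + 140*t + 100)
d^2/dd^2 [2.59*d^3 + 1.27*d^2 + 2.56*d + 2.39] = 15.54*d + 2.54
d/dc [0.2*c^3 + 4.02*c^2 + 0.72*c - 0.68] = 0.6*c^2 + 8.04*c + 0.72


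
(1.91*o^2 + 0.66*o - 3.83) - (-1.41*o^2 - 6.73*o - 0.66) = 3.32*o^2 + 7.39*o - 3.17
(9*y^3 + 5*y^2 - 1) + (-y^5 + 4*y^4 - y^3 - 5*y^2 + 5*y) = -y^5 + 4*y^4 + 8*y^3 + 5*y - 1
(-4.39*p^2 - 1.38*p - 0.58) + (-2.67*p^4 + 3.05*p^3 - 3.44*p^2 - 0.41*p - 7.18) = -2.67*p^4 + 3.05*p^3 - 7.83*p^2 - 1.79*p - 7.76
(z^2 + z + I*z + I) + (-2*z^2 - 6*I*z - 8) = -z^2 + z - 5*I*z - 8 + I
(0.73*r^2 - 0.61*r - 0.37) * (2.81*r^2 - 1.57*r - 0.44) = 2.0513*r^4 - 2.8602*r^3 - 0.4032*r^2 + 0.8493*r + 0.1628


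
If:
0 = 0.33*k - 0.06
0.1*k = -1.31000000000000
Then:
No Solution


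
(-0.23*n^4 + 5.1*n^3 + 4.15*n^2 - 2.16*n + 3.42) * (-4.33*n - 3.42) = 0.9959*n^5 - 21.2964*n^4 - 35.4115*n^3 - 4.8402*n^2 - 7.4214*n - 11.6964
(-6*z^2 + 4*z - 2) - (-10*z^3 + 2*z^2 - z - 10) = 10*z^3 - 8*z^2 + 5*z + 8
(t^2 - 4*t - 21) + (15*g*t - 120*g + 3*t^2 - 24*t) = 15*g*t - 120*g + 4*t^2 - 28*t - 21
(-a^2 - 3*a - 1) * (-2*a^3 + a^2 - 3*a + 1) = 2*a^5 + 5*a^4 + 2*a^3 + 7*a^2 - 1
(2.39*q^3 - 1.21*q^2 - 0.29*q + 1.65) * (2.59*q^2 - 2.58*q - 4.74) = 6.1901*q^5 - 9.3001*q^4 - 8.9579*q^3 + 10.7571*q^2 - 2.8824*q - 7.821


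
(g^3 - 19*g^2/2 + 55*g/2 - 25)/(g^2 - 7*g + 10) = g - 5/2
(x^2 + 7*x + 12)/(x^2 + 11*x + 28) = (x + 3)/(x + 7)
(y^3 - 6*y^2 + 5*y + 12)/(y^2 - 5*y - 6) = (y^2 - 7*y + 12)/(y - 6)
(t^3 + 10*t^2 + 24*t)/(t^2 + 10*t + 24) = t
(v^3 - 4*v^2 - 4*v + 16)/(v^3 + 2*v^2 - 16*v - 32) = (v - 2)/(v + 4)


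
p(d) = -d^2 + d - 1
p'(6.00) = -11.00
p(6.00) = -31.00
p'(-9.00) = 19.00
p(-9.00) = -91.00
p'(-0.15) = 1.30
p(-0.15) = -1.17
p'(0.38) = 0.24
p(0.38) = -0.76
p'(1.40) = -1.80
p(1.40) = -1.56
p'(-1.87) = 4.74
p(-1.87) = -6.37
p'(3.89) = -6.78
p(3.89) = -12.24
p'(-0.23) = 1.46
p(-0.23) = -1.28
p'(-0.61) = 2.22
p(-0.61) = -1.98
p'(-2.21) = 5.42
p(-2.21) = -8.09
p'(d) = 1 - 2*d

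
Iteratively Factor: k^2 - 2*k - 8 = (k + 2)*(k - 4)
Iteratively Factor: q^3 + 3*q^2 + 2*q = (q + 2)*(q^2 + q) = (q + 1)*(q + 2)*(q)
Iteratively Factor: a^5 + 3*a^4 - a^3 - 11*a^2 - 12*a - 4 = (a + 2)*(a^4 + a^3 - 3*a^2 - 5*a - 2) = (a + 1)*(a + 2)*(a^3 - 3*a - 2) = (a + 1)^2*(a + 2)*(a^2 - a - 2) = (a + 1)^3*(a + 2)*(a - 2)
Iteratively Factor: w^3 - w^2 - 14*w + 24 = (w - 2)*(w^2 + w - 12) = (w - 2)*(w + 4)*(w - 3)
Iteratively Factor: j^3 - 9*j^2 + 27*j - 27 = (j - 3)*(j^2 - 6*j + 9) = (j - 3)^2*(j - 3)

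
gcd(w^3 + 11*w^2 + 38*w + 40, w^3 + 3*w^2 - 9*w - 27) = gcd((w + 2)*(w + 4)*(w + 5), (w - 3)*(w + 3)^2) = 1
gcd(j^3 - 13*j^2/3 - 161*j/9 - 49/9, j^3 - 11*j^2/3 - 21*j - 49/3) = j^2 - 14*j/3 - 49/3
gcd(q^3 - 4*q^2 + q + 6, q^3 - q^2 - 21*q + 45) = q - 3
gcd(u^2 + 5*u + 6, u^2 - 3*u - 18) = u + 3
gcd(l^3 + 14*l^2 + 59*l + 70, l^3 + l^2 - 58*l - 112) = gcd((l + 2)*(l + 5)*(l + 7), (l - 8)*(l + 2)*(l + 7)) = l^2 + 9*l + 14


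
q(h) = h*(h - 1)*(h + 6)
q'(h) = h*(h - 1) + h*(h + 6) + (h - 1)*(h + 6)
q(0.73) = -1.33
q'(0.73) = 2.90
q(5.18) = 242.07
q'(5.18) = 126.30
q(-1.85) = 21.88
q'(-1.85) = -14.23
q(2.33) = 25.81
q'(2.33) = 33.59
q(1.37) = 3.74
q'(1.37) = 13.33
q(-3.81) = 40.13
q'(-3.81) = -0.55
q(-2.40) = 29.38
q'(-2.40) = -12.72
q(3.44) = 79.24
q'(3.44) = 63.90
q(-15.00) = -2160.00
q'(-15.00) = 519.00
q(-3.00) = 36.00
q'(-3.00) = -9.00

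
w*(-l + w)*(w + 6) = -l*w^2 - 6*l*w + w^3 + 6*w^2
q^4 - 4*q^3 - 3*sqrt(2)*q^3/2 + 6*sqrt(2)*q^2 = q^2*(q - 4)*(q - 3*sqrt(2)/2)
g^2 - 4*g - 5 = (g - 5)*(g + 1)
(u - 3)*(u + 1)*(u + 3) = u^3 + u^2 - 9*u - 9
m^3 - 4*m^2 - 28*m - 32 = (m - 8)*(m + 2)^2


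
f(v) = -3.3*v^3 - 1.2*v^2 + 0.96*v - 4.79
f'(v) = -9.9*v^2 - 2.4*v + 0.96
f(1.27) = -12.27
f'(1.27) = -18.06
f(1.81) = -26.55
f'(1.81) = -35.82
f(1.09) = -9.44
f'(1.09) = -13.42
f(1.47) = -16.45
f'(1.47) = -23.96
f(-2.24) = 24.13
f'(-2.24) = -43.34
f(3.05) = -106.65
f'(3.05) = -98.45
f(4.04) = -238.10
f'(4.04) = -170.32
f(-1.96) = 13.57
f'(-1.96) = -32.37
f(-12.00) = 5513.29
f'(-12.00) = -1395.84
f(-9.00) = 2295.07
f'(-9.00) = -779.34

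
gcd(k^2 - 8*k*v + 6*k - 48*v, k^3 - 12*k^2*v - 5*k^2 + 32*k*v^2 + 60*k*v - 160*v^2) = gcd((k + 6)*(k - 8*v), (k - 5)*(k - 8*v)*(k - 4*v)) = -k + 8*v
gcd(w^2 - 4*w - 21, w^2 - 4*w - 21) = w^2 - 4*w - 21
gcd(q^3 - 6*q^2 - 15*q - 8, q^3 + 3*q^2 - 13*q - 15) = q + 1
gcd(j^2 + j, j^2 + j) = j^2 + j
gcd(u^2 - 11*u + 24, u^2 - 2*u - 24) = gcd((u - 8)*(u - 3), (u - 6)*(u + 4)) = 1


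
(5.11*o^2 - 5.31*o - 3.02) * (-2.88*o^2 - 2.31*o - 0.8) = -14.7168*o^4 + 3.4887*o^3 + 16.8757*o^2 + 11.2242*o + 2.416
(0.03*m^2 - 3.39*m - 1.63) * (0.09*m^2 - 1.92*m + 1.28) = 0.0027*m^4 - 0.3627*m^3 + 6.4005*m^2 - 1.2096*m - 2.0864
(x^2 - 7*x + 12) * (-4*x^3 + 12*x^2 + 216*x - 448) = -4*x^5 + 40*x^4 + 84*x^3 - 1816*x^2 + 5728*x - 5376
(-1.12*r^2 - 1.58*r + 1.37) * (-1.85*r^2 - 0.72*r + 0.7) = 2.072*r^4 + 3.7294*r^3 - 2.1809*r^2 - 2.0924*r + 0.959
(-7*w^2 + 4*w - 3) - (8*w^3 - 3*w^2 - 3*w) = -8*w^3 - 4*w^2 + 7*w - 3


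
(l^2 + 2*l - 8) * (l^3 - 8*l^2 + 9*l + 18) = l^5 - 6*l^4 - 15*l^3 + 100*l^2 - 36*l - 144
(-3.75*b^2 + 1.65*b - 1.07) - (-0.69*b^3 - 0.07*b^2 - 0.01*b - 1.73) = 0.69*b^3 - 3.68*b^2 + 1.66*b + 0.66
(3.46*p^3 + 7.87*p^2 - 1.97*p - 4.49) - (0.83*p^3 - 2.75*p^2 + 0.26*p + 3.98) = 2.63*p^3 + 10.62*p^2 - 2.23*p - 8.47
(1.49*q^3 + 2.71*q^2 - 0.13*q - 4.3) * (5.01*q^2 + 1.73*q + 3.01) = 7.4649*q^5 + 16.1548*q^4 + 8.5219*q^3 - 13.6108*q^2 - 7.8303*q - 12.943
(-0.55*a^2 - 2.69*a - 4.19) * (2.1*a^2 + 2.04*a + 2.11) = -1.155*a^4 - 6.771*a^3 - 15.4471*a^2 - 14.2235*a - 8.8409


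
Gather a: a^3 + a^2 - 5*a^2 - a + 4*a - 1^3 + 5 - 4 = a^3 - 4*a^2 + 3*a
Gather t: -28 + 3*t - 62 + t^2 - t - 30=t^2 + 2*t - 120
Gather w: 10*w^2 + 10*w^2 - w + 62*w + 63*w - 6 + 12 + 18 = 20*w^2 + 124*w + 24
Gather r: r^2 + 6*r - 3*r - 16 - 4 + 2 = r^2 + 3*r - 18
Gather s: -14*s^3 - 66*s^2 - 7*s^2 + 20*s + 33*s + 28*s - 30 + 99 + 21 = -14*s^3 - 73*s^2 + 81*s + 90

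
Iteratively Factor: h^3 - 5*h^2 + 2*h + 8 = (h - 4)*(h^2 - h - 2) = (h - 4)*(h - 2)*(h + 1)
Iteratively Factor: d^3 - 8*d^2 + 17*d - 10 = (d - 1)*(d^2 - 7*d + 10) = (d - 2)*(d - 1)*(d - 5)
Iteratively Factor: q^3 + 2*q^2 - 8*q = (q - 2)*(q^2 + 4*q) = q*(q - 2)*(q + 4)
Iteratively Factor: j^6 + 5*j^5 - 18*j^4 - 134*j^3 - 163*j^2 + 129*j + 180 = (j - 1)*(j^5 + 6*j^4 - 12*j^3 - 146*j^2 - 309*j - 180) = (j - 1)*(j + 3)*(j^4 + 3*j^3 - 21*j^2 - 83*j - 60) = (j - 5)*(j - 1)*(j + 3)*(j^3 + 8*j^2 + 19*j + 12) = (j - 5)*(j - 1)*(j + 1)*(j + 3)*(j^2 + 7*j + 12) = (j - 5)*(j - 1)*(j + 1)*(j + 3)^2*(j + 4)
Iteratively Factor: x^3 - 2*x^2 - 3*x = (x + 1)*(x^2 - 3*x) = (x - 3)*(x + 1)*(x)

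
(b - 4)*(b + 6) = b^2 + 2*b - 24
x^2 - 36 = (x - 6)*(x + 6)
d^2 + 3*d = d*(d + 3)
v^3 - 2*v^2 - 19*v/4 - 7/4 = (v - 7/2)*(v + 1/2)*(v + 1)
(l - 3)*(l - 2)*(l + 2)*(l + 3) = l^4 - 13*l^2 + 36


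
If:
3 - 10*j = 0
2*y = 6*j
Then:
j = 3/10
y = 9/10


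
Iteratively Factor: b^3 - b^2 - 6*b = (b + 2)*(b^2 - 3*b) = (b - 3)*(b + 2)*(b)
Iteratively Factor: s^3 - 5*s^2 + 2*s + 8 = (s + 1)*(s^2 - 6*s + 8) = (s - 4)*(s + 1)*(s - 2)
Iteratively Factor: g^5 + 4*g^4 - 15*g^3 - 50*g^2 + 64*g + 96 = (g + 1)*(g^4 + 3*g^3 - 18*g^2 - 32*g + 96) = (g - 2)*(g + 1)*(g^3 + 5*g^2 - 8*g - 48) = (g - 3)*(g - 2)*(g + 1)*(g^2 + 8*g + 16) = (g - 3)*(g - 2)*(g + 1)*(g + 4)*(g + 4)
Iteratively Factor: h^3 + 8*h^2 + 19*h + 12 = (h + 1)*(h^2 + 7*h + 12) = (h + 1)*(h + 4)*(h + 3)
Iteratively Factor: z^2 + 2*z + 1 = (z + 1)*(z + 1)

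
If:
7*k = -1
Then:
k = -1/7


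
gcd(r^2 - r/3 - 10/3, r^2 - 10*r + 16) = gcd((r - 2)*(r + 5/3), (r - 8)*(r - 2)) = r - 2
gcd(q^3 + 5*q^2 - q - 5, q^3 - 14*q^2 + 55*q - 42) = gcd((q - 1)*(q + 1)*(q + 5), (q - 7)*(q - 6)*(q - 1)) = q - 1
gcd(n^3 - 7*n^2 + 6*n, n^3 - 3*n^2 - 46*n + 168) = n - 6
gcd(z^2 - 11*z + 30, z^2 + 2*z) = 1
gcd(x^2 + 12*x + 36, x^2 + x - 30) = x + 6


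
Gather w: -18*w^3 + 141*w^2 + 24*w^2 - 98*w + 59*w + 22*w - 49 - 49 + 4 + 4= -18*w^3 + 165*w^2 - 17*w - 90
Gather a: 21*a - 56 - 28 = 21*a - 84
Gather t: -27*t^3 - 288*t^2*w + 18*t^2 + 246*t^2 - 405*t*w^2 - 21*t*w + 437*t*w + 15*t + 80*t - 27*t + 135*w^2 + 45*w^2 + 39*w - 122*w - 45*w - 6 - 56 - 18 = -27*t^3 + t^2*(264 - 288*w) + t*(-405*w^2 + 416*w + 68) + 180*w^2 - 128*w - 80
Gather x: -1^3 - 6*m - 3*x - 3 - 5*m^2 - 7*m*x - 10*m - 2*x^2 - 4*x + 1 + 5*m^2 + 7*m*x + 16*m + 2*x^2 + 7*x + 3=0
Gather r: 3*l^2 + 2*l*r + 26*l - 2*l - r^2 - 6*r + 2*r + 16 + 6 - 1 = 3*l^2 + 24*l - r^2 + r*(2*l - 4) + 21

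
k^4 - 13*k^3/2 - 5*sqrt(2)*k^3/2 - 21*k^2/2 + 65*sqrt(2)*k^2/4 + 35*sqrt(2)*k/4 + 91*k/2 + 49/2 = (k - 7)*(k + 1/2)*(k - 7*sqrt(2)/2)*(k + sqrt(2))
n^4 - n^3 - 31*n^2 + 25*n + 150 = (n - 5)*(n - 3)*(n + 2)*(n + 5)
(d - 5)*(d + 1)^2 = d^3 - 3*d^2 - 9*d - 5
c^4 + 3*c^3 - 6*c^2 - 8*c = c*(c - 2)*(c + 1)*(c + 4)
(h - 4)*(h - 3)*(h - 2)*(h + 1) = h^4 - 8*h^3 + 17*h^2 + 2*h - 24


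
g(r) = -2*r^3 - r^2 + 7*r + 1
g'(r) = -6*r^2 - 2*r + 7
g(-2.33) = 4.56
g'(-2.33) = -20.91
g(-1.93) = -1.86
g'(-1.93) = -11.49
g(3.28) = -57.37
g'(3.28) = -64.11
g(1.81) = -1.47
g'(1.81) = -16.28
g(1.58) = 1.67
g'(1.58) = -11.14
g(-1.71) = -3.89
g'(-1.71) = -7.12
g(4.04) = -118.92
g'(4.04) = -99.01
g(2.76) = -29.35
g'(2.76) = -44.23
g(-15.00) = 6421.00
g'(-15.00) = -1313.00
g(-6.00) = 355.00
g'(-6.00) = -197.00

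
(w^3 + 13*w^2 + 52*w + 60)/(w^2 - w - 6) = (w^2 + 11*w + 30)/(w - 3)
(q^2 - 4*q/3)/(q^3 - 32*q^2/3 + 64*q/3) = (3*q - 4)/(3*q^2 - 32*q + 64)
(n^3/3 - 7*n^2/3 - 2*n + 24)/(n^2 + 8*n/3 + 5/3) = (n^3 - 7*n^2 - 6*n + 72)/(3*n^2 + 8*n + 5)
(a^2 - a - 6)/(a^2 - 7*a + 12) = (a + 2)/(a - 4)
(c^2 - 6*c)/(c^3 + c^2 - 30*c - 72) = c/(c^2 + 7*c + 12)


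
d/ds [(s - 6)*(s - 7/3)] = 2*s - 25/3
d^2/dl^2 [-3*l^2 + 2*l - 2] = -6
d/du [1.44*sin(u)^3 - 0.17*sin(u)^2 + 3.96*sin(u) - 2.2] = (4.32*sin(u)^2 - 0.34*sin(u) + 3.96)*cos(u)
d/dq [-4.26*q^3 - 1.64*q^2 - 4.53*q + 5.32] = -12.78*q^2 - 3.28*q - 4.53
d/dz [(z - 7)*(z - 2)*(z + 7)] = 3*z^2 - 4*z - 49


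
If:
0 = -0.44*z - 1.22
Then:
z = -2.77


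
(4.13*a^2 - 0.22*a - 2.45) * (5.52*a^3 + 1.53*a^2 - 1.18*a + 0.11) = 22.7976*a^5 + 5.1045*a^4 - 18.734*a^3 - 3.0346*a^2 + 2.8668*a - 0.2695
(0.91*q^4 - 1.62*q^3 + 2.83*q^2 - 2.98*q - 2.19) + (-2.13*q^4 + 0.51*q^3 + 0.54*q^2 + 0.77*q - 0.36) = -1.22*q^4 - 1.11*q^3 + 3.37*q^2 - 2.21*q - 2.55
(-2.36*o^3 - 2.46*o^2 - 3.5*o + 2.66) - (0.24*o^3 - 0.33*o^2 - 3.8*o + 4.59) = -2.6*o^3 - 2.13*o^2 + 0.3*o - 1.93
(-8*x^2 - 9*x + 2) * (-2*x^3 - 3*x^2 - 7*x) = 16*x^5 + 42*x^4 + 79*x^3 + 57*x^2 - 14*x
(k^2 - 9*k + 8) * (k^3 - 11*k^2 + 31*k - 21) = k^5 - 20*k^4 + 138*k^3 - 388*k^2 + 437*k - 168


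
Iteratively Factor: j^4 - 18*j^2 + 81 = (j + 3)*(j^3 - 3*j^2 - 9*j + 27) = (j - 3)*(j + 3)*(j^2 - 9) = (j - 3)*(j + 3)^2*(j - 3)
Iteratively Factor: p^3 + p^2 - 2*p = (p)*(p^2 + p - 2) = p*(p - 1)*(p + 2)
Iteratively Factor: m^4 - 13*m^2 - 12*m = (m - 4)*(m^3 + 4*m^2 + 3*m) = (m - 4)*(m + 3)*(m^2 + m) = m*(m - 4)*(m + 3)*(m + 1)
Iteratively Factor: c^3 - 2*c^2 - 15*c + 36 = (c - 3)*(c^2 + c - 12) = (c - 3)^2*(c + 4)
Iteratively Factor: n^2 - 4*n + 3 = (n - 3)*(n - 1)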